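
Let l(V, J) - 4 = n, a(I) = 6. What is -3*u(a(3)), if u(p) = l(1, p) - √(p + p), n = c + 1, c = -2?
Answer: -9 + 6*√3 ≈ 1.3923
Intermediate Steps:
n = -1 (n = -2 + 1 = -1)
l(V, J) = 3 (l(V, J) = 4 - 1 = 3)
u(p) = 3 - √2*√p (u(p) = 3 - √(p + p) = 3 - √(2*p) = 3 - √2*√p)
-3*u(a(3)) = -3*(3 - √2*√6) = -3*(3 - 2*√3) = -9 + 6*√3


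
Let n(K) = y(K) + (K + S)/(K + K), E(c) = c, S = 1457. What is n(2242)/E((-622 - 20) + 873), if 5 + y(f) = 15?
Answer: 48539/1035804 ≈ 0.046861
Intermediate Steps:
y(f) = 10 (y(f) = -5 + 15 = 10)
n(K) = 10 + (1457 + K)/(2*K) (n(K) = 10 + (K + 1457)/(K + K) = 10 + (1457 + K)/((2*K)) = 10 + (1457 + K)*(1/(2*K)) = 10 + (1457 + K)/(2*K))
n(2242)/E((-622 - 20) + 873) = ((½)*(1457 + 21*2242)/2242)/((-622 - 20) + 873) = ((½)*(1/2242)*(1457 + 47082))/(-642 + 873) = ((½)*(1/2242)*48539)/231 = (48539/4484)*(1/231) = 48539/1035804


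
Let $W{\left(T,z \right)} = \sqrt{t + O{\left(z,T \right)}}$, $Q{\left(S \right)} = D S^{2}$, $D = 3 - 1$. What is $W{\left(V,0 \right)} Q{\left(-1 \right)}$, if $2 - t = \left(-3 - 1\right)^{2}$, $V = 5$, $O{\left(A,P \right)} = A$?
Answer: $2 i \sqrt{14} \approx 7.4833 i$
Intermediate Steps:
$D = 2$ ($D = 3 - 1 = 2$)
$Q{\left(S \right)} = 2 S^{2}$
$t = -14$ ($t = 2 - \left(-3 - 1\right)^{2} = 2 - \left(-4\right)^{2} = 2 - 16 = -14$)
$W{\left(T,z \right)} = \sqrt{-14 + z}$
$W{\left(V,0 \right)} Q{\left(-1 \right)} = \sqrt{-14 + 0} \cdot 2 \left(-1\right)^{2} = \sqrt{-14} \cdot 2 \cdot 1 = i \sqrt{14} \cdot 2 = 2 i \sqrt{14}$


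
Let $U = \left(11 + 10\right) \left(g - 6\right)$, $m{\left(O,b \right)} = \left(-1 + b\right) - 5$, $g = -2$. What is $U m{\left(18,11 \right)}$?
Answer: $-840$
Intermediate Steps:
$m{\left(O,b \right)} = -6 + b$
$U = -168$ ($U = \left(11 + 10\right) \left(-2 - 6\right) = 21 \left(-8\right) = -168$)
$U m{\left(18,11 \right)} = - 168 \left(-6 + 11\right) = \left(-168\right) 5 = -840$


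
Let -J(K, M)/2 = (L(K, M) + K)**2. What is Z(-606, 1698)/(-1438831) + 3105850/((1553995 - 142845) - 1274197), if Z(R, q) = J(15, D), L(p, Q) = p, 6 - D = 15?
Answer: 4469039776750/197052221943 ≈ 22.679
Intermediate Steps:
D = -9 (D = 6 - 1*15 = 6 - 15 = -9)
J(K, M) = -8*K**2 (J(K, M) = -2*(K + K)**2 = -2*4*K**2 = -8*K**2)
Z(R, q) = -1800 (Z(R, q) = -8*15**2 = -8*225 = -1800)
Z(-606, 1698)/(-1438831) + 3105850/((1553995 - 142845) - 1274197) = -1800/(-1438831) + 3105850/((1553995 - 142845) - 1274197) = -1800*(-1/1438831) + 3105850/(1411150 - 1274197) = 1800/1438831 + 3105850/136953 = 4469039776750/197052221943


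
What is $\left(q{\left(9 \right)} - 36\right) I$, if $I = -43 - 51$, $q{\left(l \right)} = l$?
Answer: $2538$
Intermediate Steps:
$I = -94$
$\left(q{\left(9 \right)} - 36\right) I = \left(9 - 36\right) \left(-94\right) = \left(-27\right) \left(-94\right) = 2538$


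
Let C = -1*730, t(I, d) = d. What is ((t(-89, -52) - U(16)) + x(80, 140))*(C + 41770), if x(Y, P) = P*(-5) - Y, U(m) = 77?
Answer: -37305360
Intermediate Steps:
C = -730
x(Y, P) = -Y - 5*P (x(Y, P) = -5*P - Y = -Y - 5*P)
((t(-89, -52) - U(16)) + x(80, 140))*(C + 41770) = ((-52 - 1*77) + (-1*80 - 5*140))*(-730 + 41770) = ((-52 - 77) + (-80 - 700))*41040 = (-129 - 780)*41040 = -909*41040 = -37305360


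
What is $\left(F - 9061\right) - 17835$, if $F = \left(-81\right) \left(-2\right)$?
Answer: $-26734$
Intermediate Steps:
$F = 162$
$\left(F - 9061\right) - 17835 = \left(162 - 9061\right) - 17835 = -8899 - 17835 = -26734$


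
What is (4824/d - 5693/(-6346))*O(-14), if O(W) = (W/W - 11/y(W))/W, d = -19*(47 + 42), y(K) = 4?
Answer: -1104539/4518352 ≈ -0.24446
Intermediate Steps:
d = -1691 (d = -19*89 = -1691)
O(W) = -7/(4*W) (O(W) = (W/W - 11/4)/W = (1 - 11*1/4)/W = (1 - 11/4)/W = -7/(4*W))
(4824/d - 5693/(-6346))*O(-14) = (4824/(-1691) - 5693/(-6346))*(-7/4/(-14)) = (4824*(-1/1691) - 5693*(-1/6346))*(-7/4*(-1/14)) = (-4824/1691 + 5693/6346)*(1/8) = -1104539/564794*1/8 = -1104539/4518352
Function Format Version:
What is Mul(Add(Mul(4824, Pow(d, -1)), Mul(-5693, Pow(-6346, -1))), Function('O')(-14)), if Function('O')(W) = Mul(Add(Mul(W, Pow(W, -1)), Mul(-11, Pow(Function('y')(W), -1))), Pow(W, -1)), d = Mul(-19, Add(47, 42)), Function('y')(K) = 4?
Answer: Rational(-1104539, 4518352) ≈ -0.24446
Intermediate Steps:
d = -1691 (d = Mul(-19, 89) = -1691)
Function('O')(W) = Mul(Rational(-7, 4), Pow(W, -1)) (Function('O')(W) = Mul(Add(Mul(W, Pow(W, -1)), Mul(-11, Pow(4, -1))), Pow(W, -1)) = Mul(Add(1, Mul(-11, Rational(1, 4))), Pow(W, -1)) = Mul(Add(1, Rational(-11, 4)), Pow(W, -1)) = Mul(Rational(-7, 4), Pow(W, -1)))
Mul(Add(Mul(4824, Pow(d, -1)), Mul(-5693, Pow(-6346, -1))), Function('O')(-14)) = Mul(Add(Mul(4824, Pow(-1691, -1)), Mul(-5693, Pow(-6346, -1))), Mul(Rational(-7, 4), Pow(-14, -1))) = Mul(Add(Mul(4824, Rational(-1, 1691)), Mul(-5693, Rational(-1, 6346))), Mul(Rational(-7, 4), Rational(-1, 14))) = Mul(Add(Rational(-4824, 1691), Rational(5693, 6346)), Rational(1, 8)) = Mul(Rational(-1104539, 564794), Rational(1, 8)) = Rational(-1104539, 4518352)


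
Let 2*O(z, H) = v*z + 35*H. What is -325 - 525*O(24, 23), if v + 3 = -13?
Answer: -221675/2 ≈ -1.1084e+5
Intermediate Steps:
v = -16 (v = -3 - 13 = -16)
O(z, H) = -8*z + 35*H/2 (O(z, H) = (-16*z + 35*H)/2 = -8*z + 35*H/2)
-325 - 525*O(24, 23) = -325 - 525*(-8*24 + (35/2)*23) = -325 - 525*(-192 + 805/2) = -325 - 525*421/2 = -325 - 221025/2 = -221675/2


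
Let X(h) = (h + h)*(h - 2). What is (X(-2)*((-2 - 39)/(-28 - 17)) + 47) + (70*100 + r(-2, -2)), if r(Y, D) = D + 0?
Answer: 317681/45 ≈ 7059.6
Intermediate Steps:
r(Y, D) = D
X(h) = 2*h*(-2 + h) (X(h) = (2*h)*(-2 + h) = 2*h*(-2 + h))
(X(-2)*((-2 - 39)/(-28 - 17)) + 47) + (70*100 + r(-2, -2)) = ((2*(-2)*(-2 - 2))*((-2 - 39)/(-28 - 17)) + 47) + (70*100 - 2) = ((2*(-2)*(-4))*(-41/(-45)) + 47) + (7000 - 2) = (16*(-41*(-1/45)) + 47) + 6998 = (16*(41/45) + 47) + 6998 = (656/45 + 47) + 6998 = 2771/45 + 6998 = 317681/45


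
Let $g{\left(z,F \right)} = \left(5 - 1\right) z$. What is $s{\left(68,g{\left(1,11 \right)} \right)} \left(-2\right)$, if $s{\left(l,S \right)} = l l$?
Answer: $-9248$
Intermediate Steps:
$g{\left(z,F \right)} = 4 z$
$s{\left(l,S \right)} = l^{2}$
$s{\left(68,g{\left(1,11 \right)} \right)} \left(-2\right) = 68^{2} \left(-2\right) = 4624 \left(-2\right) = -9248$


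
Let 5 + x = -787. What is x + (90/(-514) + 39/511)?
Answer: -104023956/131327 ≈ -792.10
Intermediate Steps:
x = -792 (x = -5 - 787 = -792)
x + (90/(-514) + 39/511) = -792 + (90/(-514) + 39/511) = -792 + (90*(-1/514) + 39*(1/511)) = -792 + (-45/257 + 39/511) = -792 - 12972/131327 = -104023956/131327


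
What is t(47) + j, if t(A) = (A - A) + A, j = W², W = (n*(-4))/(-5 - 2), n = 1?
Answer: 2319/49 ≈ 47.327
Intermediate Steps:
W = 4/7 (W = (1*(-4))/(-5 - 2) = -4/(-7) = -4*(-⅐) = 4/7 ≈ 0.57143)
j = 16/49 (j = (4/7)² = 16/49 ≈ 0.32653)
t(A) = A (t(A) = 0 + A = A)
t(47) + j = 47 + 16/49 = 2319/49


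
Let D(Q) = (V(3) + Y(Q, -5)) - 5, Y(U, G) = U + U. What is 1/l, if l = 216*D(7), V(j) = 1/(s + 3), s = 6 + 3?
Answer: 1/1962 ≈ 0.00050968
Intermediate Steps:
s = 9
Y(U, G) = 2*U
V(j) = 1/12 (V(j) = 1/(9 + 3) = 1/12)
D(Q) = -59/12 + 2*Q (D(Q) = (1/12 + 2*Q) - 5 = -59/12 + 2*Q)
l = 1962 (l = 216*(-59/12 + 2*7) = 216*(-59/12 + 14) = 216*(109/12) = 1962)
1/l = 1/1962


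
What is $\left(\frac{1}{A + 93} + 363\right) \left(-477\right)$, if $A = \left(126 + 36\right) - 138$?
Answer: $- \frac{2251016}{13} \approx -1.7316 \cdot 10^{5}$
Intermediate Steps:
$A = 24$ ($A = 162 - 138 = 24$)
$\left(\frac{1}{A + 93} + 363\right) \left(-477\right) = \left(\frac{1}{24 + 93} + 363\right) \left(-477\right) = \left(\frac{1}{117} + 363\right) \left(-477\right) = \frac{42472}{117} \left(-477\right) = - \frac{2251016}{13}$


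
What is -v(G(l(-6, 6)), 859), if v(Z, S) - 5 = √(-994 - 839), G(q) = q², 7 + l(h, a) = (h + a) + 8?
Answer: -5 - I*√1833 ≈ -5.0 - 42.814*I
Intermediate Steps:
l(h, a) = 1 + a + h (l(h, a) = -7 + ((h + a) + 8) = -7 + ((a + h) + 8) = -7 + (8 + a + h) = 1 + a + h)
v(Z, S) = 5 + I*√1833 (v(Z, S) = 5 + √(-994 - 839) = 5 + √(-1833) = 5 + I*√1833)
-v(G(l(-6, 6)), 859) = -(5 + I*√1833) = -5 - I*√1833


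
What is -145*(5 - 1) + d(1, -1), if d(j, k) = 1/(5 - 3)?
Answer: -1159/2 ≈ -579.50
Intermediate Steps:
d(j, k) = 1/2
-145*(5 - 1) + d(1, -1) = -145*(5 - 1) + 1/2 = -145*4 + 1/2 = -580 + 1/2 = -1159/2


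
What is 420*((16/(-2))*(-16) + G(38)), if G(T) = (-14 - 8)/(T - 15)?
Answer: 1227240/23 ≈ 53358.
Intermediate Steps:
G(T) = -22/(-15 + T)
420*((16/(-2))*(-16) + G(38)) = 420*((16/(-2))*(-16) - 22/(-15 + 38)) = 420*((16*(-½))*(-16) - 22/23) = 420*(-8*(-16) - 22*1/23) = 420*(128 - 22/23) = 420*(2922/23) = 1227240/23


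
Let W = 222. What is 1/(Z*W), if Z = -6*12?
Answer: -1/15984 ≈ -6.2563e-5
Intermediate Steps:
Z = -72
1/(Z*W) = 1/(-72*222) = 1/(-15984) = -1/15984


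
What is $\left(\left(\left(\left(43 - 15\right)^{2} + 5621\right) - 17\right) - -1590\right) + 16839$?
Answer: $24817$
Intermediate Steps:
$\left(\left(\left(\left(43 - 15\right)^{2} + 5621\right) - 17\right) - -1590\right) + 16839 = \left(\left(\left(28^{2} + 5621\right) - 17\right) + \left(-6240 + 7830\right)\right) + 16839 = \left(\left(\left(784 + 5621\right) - 17\right) + 1590\right) + 16839 = \left(\left(6405 - 17\right) + 1590\right) + 16839 = \left(6388 + 1590\right) + 16839 = 7978 + 16839 = 24817$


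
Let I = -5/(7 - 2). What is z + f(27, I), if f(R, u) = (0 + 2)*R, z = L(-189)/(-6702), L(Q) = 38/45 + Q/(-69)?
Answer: 374571071/6936570 ≈ 53.999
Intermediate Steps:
L(Q) = 38/45 - Q/69 (L(Q) = 38*(1/45) + Q*(-1/69) = 38/45 - Q/69)
I = -1 (I = -5/5 = -5*⅕ = -1)
z = -3709/6936570 (z = (38/45 - 1/69*(-189))/(-6702) = (38/45 + 63/23)*(-1/6702) = (3709/1035)*(-1/6702) = -3709/6936570 ≈ -0.00053470)
f(R, u) = 2*R
z + f(27, I) = -3709/6936570 + 2*27 = -3709/6936570 + 54 = 374571071/6936570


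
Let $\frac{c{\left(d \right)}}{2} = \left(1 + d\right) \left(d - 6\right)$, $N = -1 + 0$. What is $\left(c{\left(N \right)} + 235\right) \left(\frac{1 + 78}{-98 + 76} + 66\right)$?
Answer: $\frac{322655}{22} \approx 14666.0$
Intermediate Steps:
$N = -1$
$c{\left(d \right)} = 2 \left(1 + d\right) \left(-6 + d\right)$ ($c{\left(d \right)} = 2 \left(1 + d\right) \left(d - 6\right) = 2 \left(1 + d\right) \left(-6 + d\right)$)
$\left(c{\left(N \right)} + 235\right) \left(\frac{1 + 78}{-98 + 76} + 66\right) = \left(\left(-12 - -10 + 2 \left(-1\right)^{2}\right) + 235\right) \left(\frac{1 + 78}{-98 + 76} + 66\right) = \left(\left(-12 + 10 + 2 \cdot 1\right) + 235\right) \left(\frac{79}{-22} + 66\right) = \left(\left(-12 + 10 + 2\right) + 235\right) \left(79 \left(- \frac{1}{22}\right) + 66\right) = \left(0 + 235\right) \left(- \frac{79}{22} + 66\right) = 235 \cdot \frac{1373}{22} = \frac{322655}{22}$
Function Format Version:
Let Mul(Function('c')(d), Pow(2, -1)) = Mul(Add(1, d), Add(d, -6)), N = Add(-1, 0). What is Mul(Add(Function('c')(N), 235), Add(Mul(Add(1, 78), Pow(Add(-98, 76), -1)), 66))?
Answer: Rational(322655, 22) ≈ 14666.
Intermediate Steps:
N = -1
Function('c')(d) = Mul(2, Add(1, d), Add(-6, d)) (Function('c')(d) = Mul(2, Mul(Add(1, d), Add(d, -6))) = Mul(2, Mul(Add(1, d), Add(-6, d))) = Mul(2, Add(1, d), Add(-6, d)))
Mul(Add(Function('c')(N), 235), Add(Mul(Add(1, 78), Pow(Add(-98, 76), -1)), 66)) = Mul(Add(Add(-12, Mul(-10, -1), Mul(2, Pow(-1, 2))), 235), Add(Mul(Add(1, 78), Pow(Add(-98, 76), -1)), 66)) = Mul(Add(Add(-12, 10, Mul(2, 1)), 235), Add(Mul(79, Pow(-22, -1)), 66)) = Mul(Add(Add(-12, 10, 2), 235), Add(Mul(79, Rational(-1, 22)), 66)) = Mul(Add(0, 235), Add(Rational(-79, 22), 66)) = Mul(235, Rational(1373, 22)) = Rational(322655, 22)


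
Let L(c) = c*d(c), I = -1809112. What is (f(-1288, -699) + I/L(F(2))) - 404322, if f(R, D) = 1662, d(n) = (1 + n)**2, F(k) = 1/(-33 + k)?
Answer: 13383215398/225 ≈ 5.9481e+7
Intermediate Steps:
L(c) = c*(1 + c)**2
(f(-1288, -699) + I/L(F(2))) - 404322 = (1662 - 1809112*(-33 + 2)/(1 + 1/(-33 + 2))**2) - 404322 = (1662 - 1809112*(-31/(1 + 1/(-31))**2)) - 404322 = (1662 - 1809112*(-31/(1 - 1/31)**2)) - 404322 = (1662 - 1809112/((-(30/31)**2/31))) - 404322 = (1662 - 1809112/((-1/31*900/961))) - 404322 = (1662 - 1809112/(-900/29791)) - 404322 = (1662 - 1809112*(-29791/900)) - 404322 = (1662 + 13473813898/225) - 404322 = 13474187848/225 - 404322 = 13383215398/225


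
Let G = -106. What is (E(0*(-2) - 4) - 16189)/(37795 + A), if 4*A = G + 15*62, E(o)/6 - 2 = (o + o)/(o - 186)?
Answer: -1536791/3610095 ≈ -0.42569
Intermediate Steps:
E(o) = 12 + 12*o/(-186 + o) (E(o) = 12 + 6*((o + o)/(o - 186)) = 12 + 6*((2*o)/(-186 + o)) = 12 + 6*(2*o/(-186 + o)) = 12 + 12*o/(-186 + o))
A = 206 (A = (-106 + 15*62)/4 = (-106 + 930)/4 = (¼)*824 = 206)
(E(0*(-2) - 4) - 16189)/(37795 + A) = (24*(-93 + (0*(-2) - 4))/(-186 + (0*(-2) - 4)) - 16189)/(37795 + 206) = (24*(-93 + (0 - 4))/(-186 + (0 - 4)) - 16189)/38001 = (24*(-93 - 4)/(-186 - 4) - 16189)*(1/38001) = (24*(-97)/(-190) - 16189)*(1/38001) = (24*(-1/190)*(-97) - 16189)*(1/38001) = (1164/95 - 16189)*(1/38001) = -1536791/95*1/38001 = -1536791/3610095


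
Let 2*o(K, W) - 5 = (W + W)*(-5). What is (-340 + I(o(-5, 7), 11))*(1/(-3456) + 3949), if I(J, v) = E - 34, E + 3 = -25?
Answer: -914398781/576 ≈ -1.5875e+6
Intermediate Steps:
o(K, W) = 5/2 - 5*W (o(K, W) = 5/2 + ((W + W)*(-5))/2 = 5/2 + ((2*W)*(-5))/2 = 5/2 + (-10*W)/2 = 5/2 - 5*W)
E = -28 (E = -3 - 25 = -28)
I(J, v) = -62 (I(J, v) = -28 - 34 = -62)
(-340 + I(o(-5, 7), 11))*(1/(-3456) + 3949) = (-340 - 62)*(1/(-3456) + 3949) = -402*(-1/3456 + 3949) = -402*13647743/3456 = -914398781/576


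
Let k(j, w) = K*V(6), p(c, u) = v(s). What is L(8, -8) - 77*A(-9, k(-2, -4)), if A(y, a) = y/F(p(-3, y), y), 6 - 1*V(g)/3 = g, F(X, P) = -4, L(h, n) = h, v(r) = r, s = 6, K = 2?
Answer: -661/4 ≈ -165.25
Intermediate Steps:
p(c, u) = 6
V(g) = 18 - 3*g
k(j, w) = 0 (k(j, w) = 2*(18 - 3*6) = 2*(18 - 18) = 2*0 = 0)
A(y, a) = -y/4 (A(y, a) = y/(-4) = y*(-1/4) = -y/4)
L(8, -8) - 77*A(-9, k(-2, -4)) = 8 - (-77)*(-9)/4 = 8 - 77*9/4 = 8 - 693/4 = -661/4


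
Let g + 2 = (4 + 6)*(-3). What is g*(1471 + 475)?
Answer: -62272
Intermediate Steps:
g = -32 (g = -2 + (4 + 6)*(-3) = -2 + 10*(-3) = -2 - 30 = -32)
g*(1471 + 475) = -32*(1471 + 475) = -32*1946 = -62272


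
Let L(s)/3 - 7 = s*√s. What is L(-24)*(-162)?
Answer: -3402 + 23328*I*√6 ≈ -3402.0 + 57142.0*I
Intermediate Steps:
L(s) = 21 + 3*s^(3/2) (L(s) = 21 + 3*(s*√s) = 21 + 3*s^(3/2))
L(-24)*(-162) = (21 + 3*(-24)^(3/2))*(-162) = (21 + 3*(-48*I*√6))*(-162) = (21 - 144*I*√6)*(-162) = -3402 + 23328*I*√6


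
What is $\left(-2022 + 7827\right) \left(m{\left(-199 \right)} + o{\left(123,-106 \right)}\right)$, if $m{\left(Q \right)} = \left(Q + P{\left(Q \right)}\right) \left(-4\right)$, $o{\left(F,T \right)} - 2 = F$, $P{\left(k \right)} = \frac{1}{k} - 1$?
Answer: $\frac{1068578595}{199} \approx 5.3697 \cdot 10^{6}$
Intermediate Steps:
$P{\left(k \right)} = -1 + \frac{1}{k}$ ($P{\left(k \right)} = \frac{1}{k} - 1 = -1 + \frac{1}{k}$)
$o{\left(F,T \right)} = 2 + F$
$m{\left(Q \right)} = - 4 Q - \frac{4 \left(1 - Q\right)}{Q}$ ($m{\left(Q \right)} = \left(Q + \frac{1 - Q}{Q}\right) \left(-4\right) = - 4 Q - \frac{4 \left(1 - Q\right)}{Q}$)
$\left(-2022 + 7827\right) \left(m{\left(-199 \right)} + o{\left(123,-106 \right)}\right) = \left(-2022 + 7827\right) \left(\left(4 - -796 - \frac{4}{-199}\right) + \left(2 + 123\right)\right) = 5805 \left(\left(4 + 796 - - \frac{4}{199}\right) + 125\right) = 5805 \left(\left(4 + 796 + \frac{4}{199}\right) + 125\right) = 5805 \left(\frac{159204}{199} + 125\right) = 5805 \cdot \frac{184079}{199} = \frac{1068578595}{199}$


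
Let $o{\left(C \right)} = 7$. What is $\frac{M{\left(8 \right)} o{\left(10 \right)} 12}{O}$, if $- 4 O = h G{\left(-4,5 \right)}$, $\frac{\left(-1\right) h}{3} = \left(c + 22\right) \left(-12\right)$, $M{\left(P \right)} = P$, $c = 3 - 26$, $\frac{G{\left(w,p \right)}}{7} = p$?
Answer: $\frac{32}{15} \approx 2.1333$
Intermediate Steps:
$G{\left(w,p \right)} = 7 p$
$c = -23$ ($c = 3 - 26 = -23$)
$h = -36$ ($h = - 3 \left(-23 + 22\right) \left(-12\right) = - 3 \left(\left(-1\right) \left(-12\right)\right) = \left(-3\right) 12 = -36$)
$O = 315$ ($O = - \frac{\left(-36\right) 7 \cdot 5}{4} = - \frac{\left(-36\right) 35}{4} = \left(- \frac{1}{4}\right) \left(-1260\right) = 315$)
$\frac{M{\left(8 \right)} o{\left(10 \right)} 12}{O} = \frac{8 \cdot 7 \cdot 12}{315} = 56 \cdot 12 \cdot \frac{1}{315} = 672 \cdot \frac{1}{315} = \frac{32}{15}$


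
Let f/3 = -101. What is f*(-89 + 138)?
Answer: -14847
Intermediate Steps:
f = -303 (f = 3*(-101) = -303)
f*(-89 + 138) = -303*(-89 + 138) = -303*49 = -14847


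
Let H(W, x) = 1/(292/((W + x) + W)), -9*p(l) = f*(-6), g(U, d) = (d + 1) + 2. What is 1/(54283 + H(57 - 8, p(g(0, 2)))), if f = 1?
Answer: 219/11888051 ≈ 1.8422e-5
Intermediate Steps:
g(U, d) = 3 + d (g(U, d) = (1 + d) + 2 = 3 + d)
p(l) = ⅔ (p(l) = -(-6)/9 = -⅑*(-6) = ⅔)
H(W, x) = W/146 + x/292 (H(W, x) = 1/(292/(x + 2*W)) = W/146 + x/292)
1/(54283 + H(57 - 8, p(g(0, 2)))) = 1/(54283 + ((57 - 8)/146 + (1/292)*(⅔))) = 1/(54283 + ((1/146)*49 + 1/438)) = 1/(54283 + (49/146 + 1/438)) = 1/(54283 + 74/219) = 1/(11888051/219) = 219/11888051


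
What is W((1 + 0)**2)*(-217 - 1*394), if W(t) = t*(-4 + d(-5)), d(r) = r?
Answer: 5499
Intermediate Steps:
W(t) = -9*t (W(t) = t*(-4 - 5) = t*(-9) = -9*t)
W((1 + 0)**2)*(-217 - 1*394) = (-9*(1 + 0)**2)*(-217 - 1*394) = (-9*1**2)*(-217 - 394) = -9*1*(-611) = -9*(-611) = 5499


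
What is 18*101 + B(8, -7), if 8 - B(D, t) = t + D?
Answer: 1825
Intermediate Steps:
B(D, t) = 8 - D - t (B(D, t) = 8 - (t + D) = 8 - (D + t) = 8 + (-D - t) = 8 - D - t)
18*101 + B(8, -7) = 18*101 + (8 - 1*8 - 1*(-7)) = 1818 + (8 - 8 + 7) = 1818 + 7 = 1825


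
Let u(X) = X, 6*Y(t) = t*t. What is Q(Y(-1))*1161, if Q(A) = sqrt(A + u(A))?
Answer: 387*sqrt(3) ≈ 670.30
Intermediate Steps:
Y(t) = t**2/6 (Y(t) = (t*t)/6 = t**2/6)
Q(A) = sqrt(2)*sqrt(A) (Q(A) = sqrt(A + A) = sqrt(2*A) = sqrt(2)*sqrt(A))
Q(Y(-1))*1161 = (sqrt(2)*sqrt((1/6)*(-1)**2))*1161 = (sqrt(2)*sqrt((1/6)*1))*1161 = (sqrt(2)*sqrt(1/6))*1161 = (sqrt(2)*(sqrt(6)/6))*1161 = (sqrt(3)/3)*1161 = 387*sqrt(3)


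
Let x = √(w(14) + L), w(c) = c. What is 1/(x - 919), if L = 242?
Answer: -1/903 ≈ -0.0011074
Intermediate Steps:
x = 16 (x = √(14 + 242) = √256 = 16)
1/(x - 919) = 1/(16 - 919) = 1/(-903) = -1/903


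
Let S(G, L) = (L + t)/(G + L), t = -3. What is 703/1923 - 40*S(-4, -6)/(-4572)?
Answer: 91204/244221 ≈ 0.37345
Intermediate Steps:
S(G, L) = (-3 + L)/(G + L) (S(G, L) = (L - 3)/(G + L) = (-3 + L)/(G + L))
703/1923 - 40*S(-4, -6)/(-4572) = 703/1923 - 40*(-3 - 6)/(-4 - 6)/(-4572) = 703*(1/1923) - 40*(-9)/(-10)*(-1/4572) = 703/1923 - (-4)*(-9)*(-1/4572) = 703/1923 - 40*9/10*(-1/4572) = 703/1923 - 36*(-1/4572) = 703/1923 + 1/127 = 91204/244221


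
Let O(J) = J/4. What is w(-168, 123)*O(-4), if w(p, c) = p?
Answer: 168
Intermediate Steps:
O(J) = J/4 (O(J) = J*(¼) = J/4)
w(-168, 123)*O(-4) = -42*(-4) = -168*(-1) = 168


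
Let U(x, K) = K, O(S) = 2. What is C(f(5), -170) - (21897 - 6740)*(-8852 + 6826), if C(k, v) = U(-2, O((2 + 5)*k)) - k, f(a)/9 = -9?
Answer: 30708165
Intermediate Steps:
f(a) = -81 (f(a) = 9*(-9) = -81)
C(k, v) = 2 - k
C(f(5), -170) - (21897 - 6740)*(-8852 + 6826) = (2 - 1*(-81)) - (21897 - 6740)*(-8852 + 6826) = (2 + 81) - 15157*(-2026) = 83 - 1*(-30708082) = 83 + 30708082 = 30708165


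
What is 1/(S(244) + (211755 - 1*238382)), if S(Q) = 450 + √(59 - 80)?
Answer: -26177/685235350 - I*√21/685235350 ≈ -3.8201e-5 - 6.6876e-9*I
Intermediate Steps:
S(Q) = 450 + I*√21 (S(Q) = 450 + √(-21) = 450 + I*√21)
1/(S(244) + (211755 - 1*238382)) = 1/((450 + I*√21) + (211755 - 1*238382)) = 1/((450 + I*√21) + (211755 - 238382)) = 1/((450 + I*√21) - 26627) = 1/(-26177 + I*√21)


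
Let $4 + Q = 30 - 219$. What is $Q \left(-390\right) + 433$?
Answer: $75703$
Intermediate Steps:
$Q = -193$ ($Q = -4 + \left(30 - 219\right) = -4 - 189 = -193$)
$Q \left(-390\right) + 433 = \left(-193\right) \left(-390\right) + 433 = 75270 + 433 = 75703$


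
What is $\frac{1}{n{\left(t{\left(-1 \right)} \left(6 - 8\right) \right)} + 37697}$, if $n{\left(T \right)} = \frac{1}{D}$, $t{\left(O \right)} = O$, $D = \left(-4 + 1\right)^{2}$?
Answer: $\frac{9}{339274} \approx 2.6527 \cdot 10^{-5}$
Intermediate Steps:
$D = 9$ ($D = \left(-3\right)^{2} = 9$)
$n{\left(T \right)} = \frac{1}{9}$
$\frac{1}{n{\left(t{\left(-1 \right)} \left(6 - 8\right) \right)} + 37697} = \frac{1}{\frac{1}{9} + 37697} = \frac{1}{\frac{339274}{9}} = \frac{9}{339274}$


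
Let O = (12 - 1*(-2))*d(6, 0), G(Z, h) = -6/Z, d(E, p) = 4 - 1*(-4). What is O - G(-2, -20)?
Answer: 109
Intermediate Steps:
d(E, p) = 8 (d(E, p) = 4 + 4 = 8)
O = 112 (O = (12 - 1*(-2))*8 = (12 + 2)*8 = 14*8 = 112)
O - G(-2, -20) = 112 - (-6)/(-2) = 112 - (-6)*(-1)/2 = 112 - 1*3 = 112 - 3 = 109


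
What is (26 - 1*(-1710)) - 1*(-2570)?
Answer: 4306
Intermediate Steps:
(26 - 1*(-1710)) - 1*(-2570) = (26 + 1710) + 2570 = 1736 + 2570 = 4306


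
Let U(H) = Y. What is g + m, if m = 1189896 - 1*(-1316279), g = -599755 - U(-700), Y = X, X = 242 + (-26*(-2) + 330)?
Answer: 1905796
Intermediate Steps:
X = 624 (X = 242 + (52 + 330) = 242 + 382 = 624)
Y = 624
U(H) = 624
g = -600379 (g = -599755 - 1*624 = -599755 - 624 = -600379)
m = 2506175 (m = 1189896 + 1316279 = 2506175)
g + m = -600379 + 2506175 = 1905796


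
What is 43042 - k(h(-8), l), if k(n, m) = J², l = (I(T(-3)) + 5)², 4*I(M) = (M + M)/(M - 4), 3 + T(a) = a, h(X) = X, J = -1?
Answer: 43041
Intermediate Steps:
T(a) = -3 + a
I(M) = M/(2*(-4 + M)) (I(M) = ((M + M)/(M - 4))/4 = ((2*M)/(-4 + M))/4 = (2*M/(-4 + M))/4 = M/(2*(-4 + M)))
l = 2809/100 (l = ((-3 - 3)/(2*(-4 + (-3 - 3))) + 5)² = ((½)*(-6)/(-4 - 6) + 5)² = ((½)*(-6)/(-10) + 5)² = ((½)*(-6)*(-⅒) + 5)² = (3/10 + 5)² = (53/10)² = 2809/100 ≈ 28.090)
k(n, m) = 1 (k(n, m) = (-1)² = 1)
43042 - k(h(-8), l) = 43042 - 1*1 = 43042 - 1 = 43041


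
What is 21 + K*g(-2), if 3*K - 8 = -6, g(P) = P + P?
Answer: 55/3 ≈ 18.333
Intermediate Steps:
g(P) = 2*P
K = ⅔ (K = 8/3 + (⅓)*(-6) = 8/3 - 2 = ⅔ ≈ 0.66667)
21 + K*g(-2) = 21 + 2*(2*(-2))/3 = 21 + (⅔)*(-4) = 21 - 8/3 = 55/3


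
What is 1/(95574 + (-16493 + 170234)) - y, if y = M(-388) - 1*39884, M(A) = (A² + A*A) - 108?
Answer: -65095149239/249315 ≈ -2.6110e+5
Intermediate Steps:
M(A) = -108 + 2*A² (M(A) = (A² + A²) - 108 = 2*A² - 108 = -108 + 2*A²)
y = 261096 (y = (-108 + 2*(-388)²) - 1*39884 = (-108 + 2*150544) - 39884 = (-108 + 301088) - 39884 = 300980 - 39884 = 261096)
1/(95574 + (-16493 + 170234)) - y = 1/(95574 + (-16493 + 170234)) - 1*261096 = 1/(95574 + 153741) - 261096 = 1/249315 - 261096 = -65095149239/249315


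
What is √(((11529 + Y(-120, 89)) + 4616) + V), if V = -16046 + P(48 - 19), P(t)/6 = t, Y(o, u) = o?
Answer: 3*√17 ≈ 12.369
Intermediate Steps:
P(t) = 6*t
V = -15872 (V = -16046 + 6*(48 - 19) = -16046 + 6*29 = -16046 + 174 = -15872)
√(((11529 + Y(-120, 89)) + 4616) + V) = √(((11529 - 120) + 4616) - 15872) = √((11409 + 4616) - 15872) = √(16025 - 15872) = √153 = 3*√17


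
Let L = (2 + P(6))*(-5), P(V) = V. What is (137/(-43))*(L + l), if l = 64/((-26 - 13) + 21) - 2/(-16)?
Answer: 428399/3096 ≈ 138.37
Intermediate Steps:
l = -247/72 (l = 64/(-39 + 21) - 2*(-1/16) = 64/(-18) + 1/8 = 64*(-1/18) + 1/8 = -32/9 + 1/8 = -247/72 ≈ -3.4306)
L = -40 (L = (2 + 6)*(-5) = 8*(-5) = -40)
(137/(-43))*(L + l) = (137/(-43))*(-40 - 247/72) = (137*(-1/43))*(-3127/72) = -137/43*(-3127/72) = 428399/3096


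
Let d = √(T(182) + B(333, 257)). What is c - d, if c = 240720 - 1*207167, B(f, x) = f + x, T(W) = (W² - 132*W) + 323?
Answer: 33553 - √10013 ≈ 33453.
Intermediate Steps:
T(W) = 323 + W² - 132*W
d = √10013 (d = √((323 + 182² - 132*182) + (333 + 257)) = √((323 + 33124 - 24024) + 590) = √(9423 + 590) = √10013 ≈ 100.06)
c = 33553 (c = 240720 - 207167 = 33553)
c - d = 33553 - √10013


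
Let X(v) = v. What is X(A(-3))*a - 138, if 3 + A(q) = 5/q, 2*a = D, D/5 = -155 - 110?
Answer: 8861/3 ≈ 2953.7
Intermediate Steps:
D = -1325 (D = 5*(-155 - 110) = 5*(-265) = -1325)
a = -1325/2 (a = (½)*(-1325) = -1325/2 ≈ -662.50)
A(q) = -3 + 5/q
X(A(-3))*a - 138 = (-3 + 5/(-3))*(-1325/2) - 138 = (-3 + 5*(-⅓))*(-1325/2) - 138 = (-3 - 5/3)*(-1325/2) - 138 = -14/3*(-1325/2) - 138 = 9275/3 - 138 = 8861/3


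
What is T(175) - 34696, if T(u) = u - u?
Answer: -34696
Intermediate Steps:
T(u) = 0
T(175) - 34696 = 0 - 34696 = -34696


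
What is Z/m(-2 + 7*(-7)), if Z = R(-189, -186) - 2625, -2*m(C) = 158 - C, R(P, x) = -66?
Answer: 5382/209 ≈ 25.751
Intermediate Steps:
m(C) = -79 + C/2 (m(C) = -(158 - C)/2 = -79 + C/2)
Z = -2691 (Z = -66 - 2625 = -2691)
Z/m(-2 + 7*(-7)) = -2691/(-79 + (-2 + 7*(-7))/2) = -2691/(-79 + (-2 - 49)/2) = -2691/(-79 + (½)*(-51)) = -2691/(-79 - 51/2) = -2691/(-209/2) = -2691*(-2/209) = 5382/209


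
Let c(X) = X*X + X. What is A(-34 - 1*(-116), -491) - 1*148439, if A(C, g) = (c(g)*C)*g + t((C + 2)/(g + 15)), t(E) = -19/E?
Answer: -29060348734/3 ≈ -9.6868e+9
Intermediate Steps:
c(X) = X + X² (c(X) = X² + X = X + X²)
A(C, g) = -19*(15 + g)/(2 + C) + C*g²*(1 + g) (A(C, g) = ((g*(1 + g))*C)*g - 19*(g + 15)/(C + 2) = (C*g*(1 + g))*g - 19*(15 + g)/(2 + C) = C*g²*(1 + g) - 19*(15 + g)/(2 + C) = -19*(15 + g)/(2 + C) + C*g²*(1 + g))
A(-34 - 1*(-116), -491) - 1*148439 = (-285 - 19*(-491) + (-34 - 1*(-116))*(-491)²*(1 - 491)*(2 + (-34 - 1*(-116))))/(2 + (-34 - 1*(-116))) - 1*148439 = (-285 + 9329 + (-34 + 116)*241081*(-490)*(2 + (-34 + 116)))/(2 + (-34 + 116)) - 148439 = (-285 + 9329 + 82*241081*(-490)*(2 + 82))/(2 + 82) - 148439 = (-285 + 9329 + 82*241081*(-490)*84)/84 - 148439 = (-285 + 9329 - 813677304720)/84 - 148439 = (1/84)*(-813677295676) - 148439 = -29059903417/3 - 148439 = -29060348734/3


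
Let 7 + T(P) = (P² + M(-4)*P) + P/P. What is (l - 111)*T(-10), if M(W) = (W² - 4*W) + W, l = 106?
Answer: 930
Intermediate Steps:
M(W) = W² - 3*W
T(P) = -6 + P² + 28*P (T(P) = -7 + ((P² + (-4*(-3 - 4))*P) + P/P) = -7 + ((P² + (-4*(-7))*P) + 1) = -7 + ((P² + 28*P) + 1) = -7 + (1 + P² + 28*P) = -6 + P² + 28*P)
(l - 111)*T(-10) = (106 - 111)*(-6 + (-10)² + 28*(-10)) = -5*(-6 + 100 - 280) = -5*(-186) = 930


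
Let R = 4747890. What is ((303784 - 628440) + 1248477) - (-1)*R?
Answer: 5671711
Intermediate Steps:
((303784 - 628440) + 1248477) - (-1)*R = ((303784 - 628440) + 1248477) - (-1)*4747890 = (-324656 + 1248477) - 1*(-4747890) = 923821 + 4747890 = 5671711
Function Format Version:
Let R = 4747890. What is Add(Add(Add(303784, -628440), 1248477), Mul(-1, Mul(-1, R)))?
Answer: 5671711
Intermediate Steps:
Add(Add(Add(303784, -628440), 1248477), Mul(-1, Mul(-1, R))) = Add(Add(Add(303784, -628440), 1248477), Mul(-1, Mul(-1, 4747890))) = Add(Add(-324656, 1248477), Mul(-1, -4747890)) = Add(923821, 4747890) = 5671711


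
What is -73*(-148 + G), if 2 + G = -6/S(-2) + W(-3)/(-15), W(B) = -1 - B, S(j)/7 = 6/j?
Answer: 1148582/105 ≈ 10939.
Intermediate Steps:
S(j) = 42/j (S(j) = 7*(6/j) = 42/j)
G = -194/105 (G = -2 + (-6/(42/(-2)) + (-1 - 1*(-3))/(-15)) = -2 + (-6/(42*(-½)) + (-1 + 3)*(-1/15)) = -2 + (-6/(-21) + 2*(-1/15)) = -2 + (-6*(-1/21) - 2/15) = -2 + (2/7 - 2/15) = -2 + 16/105 = -194/105 ≈ -1.8476)
-73*(-148 + G) = -73*(-148 - 194/105) = -73*(-15734/105) = 1148582/105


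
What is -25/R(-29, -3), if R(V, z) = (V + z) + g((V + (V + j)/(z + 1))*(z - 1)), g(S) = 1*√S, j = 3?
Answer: 25/24 ≈ 1.0417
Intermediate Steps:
g(S) = √S
R(V, z) = V + z + √((-1 + z)*(V + (3 + V)/(1 + z))) (R(V, z) = (V + z) + √((V + (V + 3)/(z + 1))*(z - 1)) = (V + z) + √((V + (3 + V)/(1 + z))*(-1 + z)) = (V + z) + √((-1 + z)*(V + (3 + V)/(1 + z))) = V + z + √((-1 + z)*(V + (3 + V)/(1 + z))))
-25/R(-29, -3) = -25/(-29 - 3 + √((-3 - 2*(-29) + 3*(-3) - 29*(-3) - 29*(-3)²)/(1 - 3))) = -25/(-29 - 3 + √((-3 + 58 - 9 + 87 - 29*9)/(-2))) = -25/(-29 - 3 + √(-(-3 + 58 - 9 + 87 - 261)/2)) = -25/(-29 - 3 + √(-½*(-128))) = -25/(-29 - 3 + √64) = -25/(-29 - 3 + 8) = -25/(-24) = -25*(-1/24) = 25/24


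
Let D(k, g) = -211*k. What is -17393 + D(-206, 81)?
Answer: 26073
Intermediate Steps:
-17393 + D(-206, 81) = -17393 - 211*(-206) = -17393 + 43466 = 26073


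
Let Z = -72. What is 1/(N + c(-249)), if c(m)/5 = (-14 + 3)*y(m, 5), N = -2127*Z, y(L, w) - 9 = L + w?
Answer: 1/166069 ≈ 6.0216e-6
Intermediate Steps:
y(L, w) = 9 + L + w (y(L, w) = 9 + (L + w) = 9 + L + w)
N = 153144 (N = -2127*(-72) = 153144)
c(m) = -770 - 55*m (c(m) = 5*((-14 + 3)*(9 + m + 5)) = 5*(-11*(14 + m)) = 5*(-154 - 11*m) = -770 - 55*m)
1/(N + c(-249)) = 1/(153144 + (-770 - 55*(-249))) = 1/(153144 + (-770 + 13695)) = 1/(153144 + 12925) = 1/166069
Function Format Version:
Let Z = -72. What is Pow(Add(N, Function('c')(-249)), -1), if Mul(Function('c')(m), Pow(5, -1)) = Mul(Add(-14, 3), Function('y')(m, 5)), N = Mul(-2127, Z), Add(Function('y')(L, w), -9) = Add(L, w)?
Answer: Rational(1, 166069) ≈ 6.0216e-6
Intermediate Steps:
Function('y')(L, w) = Add(9, L, w) (Function('y')(L, w) = Add(9, Add(L, w)) = Add(9, L, w))
N = 153144 (N = Mul(-2127, -72) = 153144)
Function('c')(m) = Add(-770, Mul(-55, m)) (Function('c')(m) = Mul(5, Mul(Add(-14, 3), Add(9, m, 5))) = Mul(5, Mul(-11, Add(14, m))) = Mul(5, Add(-154, Mul(-11, m))) = Add(-770, Mul(-55, m)))
Pow(Add(N, Function('c')(-249)), -1) = Pow(Add(153144, Add(-770, Mul(-55, -249))), -1) = Pow(Add(153144, Add(-770, 13695)), -1) = Pow(Add(153144, 12925), -1) = Pow(166069, -1) = Rational(1, 166069)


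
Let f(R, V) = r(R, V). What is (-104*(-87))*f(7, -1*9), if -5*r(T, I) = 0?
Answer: 0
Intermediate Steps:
r(T, I) = 0 (r(T, I) = -⅕*0 = 0)
f(R, V) = 0
(-104*(-87))*f(7, -1*9) = -104*(-87)*0 = 9048*0 = 0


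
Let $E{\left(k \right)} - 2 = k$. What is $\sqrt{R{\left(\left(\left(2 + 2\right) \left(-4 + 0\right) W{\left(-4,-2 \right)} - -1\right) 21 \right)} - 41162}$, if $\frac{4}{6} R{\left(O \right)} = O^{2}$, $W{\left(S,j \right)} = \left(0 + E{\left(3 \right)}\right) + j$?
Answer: $\frac{\sqrt{5680366}}{2} \approx 1191.7$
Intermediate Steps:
$E{\left(k \right)} = 2 + k$
$W{\left(S,j \right)} = 5 + j$ ($W{\left(S,j \right)} = \left(0 + \left(2 + 3\right)\right) + j = \left(0 + 5\right) + j = 5 + j$)
$R{\left(O \right)} = \frac{3 O^{2}}{2}$
$\sqrt{R{\left(\left(\left(2 + 2\right) \left(-4 + 0\right) W{\left(-4,-2 \right)} - -1\right) 21 \right)} - 41162} = \sqrt{\frac{3 \left(\left(\left(2 + 2\right) \left(-4 + 0\right) \left(5 - 2\right) - -1\right) 21\right)^{2}}{2} - 41162} = \sqrt{\frac{3 \left(\left(4 \left(-4\right) 3 + 1\right) 21\right)^{2}}{2} - 41162} = \sqrt{\frac{3 \left(\left(\left(-16\right) 3 + 1\right) 21\right)^{2}}{2} - 41162} = \sqrt{\frac{3 \left(\left(-48 + 1\right) 21\right)^{2}}{2} - 41162} = \sqrt{\frac{3 \left(\left(-47\right) 21\right)^{2}}{2} - 41162} = \sqrt{\frac{3 \left(-987\right)^{2}}{2} - 41162} = \sqrt{\frac{3}{2} \cdot 974169 - 41162} = \sqrt{\frac{2922507}{2} - 41162} = \sqrt{\frac{2840183}{2}} = \frac{\sqrt{5680366}}{2}$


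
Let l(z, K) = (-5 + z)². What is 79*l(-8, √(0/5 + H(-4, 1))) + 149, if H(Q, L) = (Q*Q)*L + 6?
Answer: 13500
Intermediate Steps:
H(Q, L) = 6 + L*Q² (H(Q, L) = Q²*L + 6 = L*Q² + 6 = 6 + L*Q²)
79*l(-8, √(0/5 + H(-4, 1))) + 149 = 79*(-5 - 8)² + 149 = 79*(-13)² + 149 = 79*169 + 149 = 13351 + 149 = 13500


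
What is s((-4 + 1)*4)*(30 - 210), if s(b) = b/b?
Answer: -180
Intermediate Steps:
s(b) = 1
s((-4 + 1)*4)*(30 - 210) = 1*(30 - 210) = 1*(-180) = -180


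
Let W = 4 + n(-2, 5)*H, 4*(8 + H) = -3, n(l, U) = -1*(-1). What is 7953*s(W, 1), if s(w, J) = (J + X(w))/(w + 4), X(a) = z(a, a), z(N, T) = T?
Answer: 39765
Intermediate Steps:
n(l, U) = 1
H = -35/4 (H = -8 + (¼)*(-3) = -8 - ¾ = -35/4 ≈ -8.7500)
X(a) = a
W = -19/4 (W = 4 + 1*(-35/4) = 4 - 35/4 = -19/4 ≈ -4.7500)
s(w, J) = (J + w)/(4 + w) (s(w, J) = (J + w)/(w + 4) = (J + w)/(4 + w))
7953*s(W, 1) = 7953*((1 - 19/4)/(4 - 19/4)) = 7953*(-15/4/(-¾)) = 7953*(-4/3*(-15/4)) = 7953*5 = 39765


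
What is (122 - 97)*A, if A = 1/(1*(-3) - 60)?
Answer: -25/63 ≈ -0.39683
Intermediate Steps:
A = -1/63 (A = 1/(-3 - 60) = 1/(-63) = -1/63 ≈ -0.015873)
(122 - 97)*A = (122 - 97)*(-1/63) = 25*(-1/63) = -25/63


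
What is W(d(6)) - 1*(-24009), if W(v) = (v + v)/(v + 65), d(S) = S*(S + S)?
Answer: 3289377/137 ≈ 24010.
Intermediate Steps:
d(S) = 2*S² (d(S) = S*(2*S) = 2*S²)
W(v) = 2*v/(65 + v) (W(v) = (2*v)/(65 + v) = 2*v/(65 + v))
W(d(6)) - 1*(-24009) = 2*(2*6²)/(65 + 2*6²) - 1*(-24009) = 2*(2*36)/(65 + 2*36) + 24009 = 2*72/(65 + 72) + 24009 = 2*72/137 + 24009 = 2*72*(1/137) + 24009 = 144/137 + 24009 = 3289377/137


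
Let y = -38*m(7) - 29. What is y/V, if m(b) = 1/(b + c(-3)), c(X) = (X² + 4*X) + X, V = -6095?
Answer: 67/6095 ≈ 0.010993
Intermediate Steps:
c(X) = X² + 5*X
m(b) = 1/(-6 + b) (m(b) = 1/(b - 3*(5 - 3)) = 1/(b - 3*2) = 1/(b - 6) = 1/(-6 + b))
y = -67 (y = -38/(-6 + 7) - 29 = -38/1 - 29 = -38*1 - 29 = -38 - 29 = -67)
y/V = -67/(-6095) = -67*(-1/6095) = 67/6095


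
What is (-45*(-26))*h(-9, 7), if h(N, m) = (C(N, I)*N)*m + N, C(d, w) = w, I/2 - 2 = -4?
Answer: 284310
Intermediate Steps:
I = -4 (I = 4 + 2*(-4) = 4 - 8 = -4)
h(N, m) = N - 4*N*m (h(N, m) = (-4*N)*m + N = -4*N*m + N = N - 4*N*m)
(-45*(-26))*h(-9, 7) = (-45*(-26))*(-9*(1 - 4*7)) = 1170*(-9*(1 - 28)) = 1170*(-9*(-27)) = 1170*243 = 284310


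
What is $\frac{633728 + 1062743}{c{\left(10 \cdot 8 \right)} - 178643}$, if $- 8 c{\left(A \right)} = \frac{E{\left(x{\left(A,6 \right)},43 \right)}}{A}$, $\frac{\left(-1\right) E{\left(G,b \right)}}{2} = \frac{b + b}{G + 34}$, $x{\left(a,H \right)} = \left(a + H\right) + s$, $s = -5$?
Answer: $- \frac{31215066400}{3287031157} \approx -9.4964$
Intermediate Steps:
$x{\left(a,H \right)} = -5 + H + a$ ($x{\left(a,H \right)} = \left(a + H\right) - 5 = \left(H + a\right) - 5 = -5 + H + a$)
$E{\left(G,b \right)} = - \frac{4 b}{34 + G}$ ($E{\left(G,b \right)} = - 2 \frac{b + b}{G + 34} = - 2 \frac{2 b}{34 + G} = - \frac{4 b}{34 + G}$)
$c{\left(A \right)} = \frac{43}{2 A \left(35 + A\right)}$ ($c{\left(A \right)} = - \frac{\left(-4\right) 43 \frac{1}{34 + \left(-5 + 6 + A\right)} \frac{1}{A}}{8} = - \frac{\left(-4\right) 43 \frac{1}{34 + \left(1 + A\right)} \frac{1}{A}}{8} = - \frac{\left(-4\right) 43 \frac{1}{35 + A} \frac{1}{A}}{8} = - \frac{- \frac{172}{35 + A} \frac{1}{A}}{8} = - \frac{\left(-172\right) \frac{1}{A} \frac{1}{35 + A}}{8} = \frac{43}{2 A \left(35 + A\right)}$)
$\frac{633728 + 1062743}{c{\left(10 \cdot 8 \right)} - 178643} = \frac{633728 + 1062743}{\frac{43}{2 \cdot 10 \cdot 8 \left(35 + 10 \cdot 8\right)} - 178643} = \frac{1696471}{\frac{43}{2 \cdot 80 \left(35 + 80\right)} - 178643} = \frac{1696471}{\frac{43}{2} \cdot \frac{1}{80} \cdot \frac{1}{115} - 178643} = \frac{1696471}{\frac{43}{18400} - 178643} = \frac{1696471}{- \frac{3287031157}{18400}} = 1696471 \left(- \frac{18400}{3287031157}\right) = - \frac{31215066400}{3287031157}$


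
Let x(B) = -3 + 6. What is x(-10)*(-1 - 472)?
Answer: -1419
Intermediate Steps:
x(B) = 3
x(-10)*(-1 - 472) = 3*(-1 - 472) = 3*(-473) = -1419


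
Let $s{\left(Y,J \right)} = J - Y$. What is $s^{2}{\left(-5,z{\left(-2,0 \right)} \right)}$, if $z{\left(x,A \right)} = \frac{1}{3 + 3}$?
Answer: $\frac{961}{36} \approx 26.694$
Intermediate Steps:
$z{\left(x,A \right)} = \frac{1}{6}$
$s^{2}{\left(-5,z{\left(-2,0 \right)} \right)} = \left(\frac{1}{6} - -5\right)^{2} = \left(\frac{1}{6} + 5\right)^{2} = \left(\frac{31}{6}\right)^{2} = \frac{961}{36}$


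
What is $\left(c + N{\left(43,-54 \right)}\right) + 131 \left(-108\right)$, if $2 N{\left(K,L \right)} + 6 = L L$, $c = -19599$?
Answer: $-32292$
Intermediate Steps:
$N{\left(K,L \right)} = -3 + \frac{L^{2}}{2}$ ($N{\left(K,L \right)} = -3 + \frac{L L}{2} = -3 + \frac{L^{2}}{2}$)
$\left(c + N{\left(43,-54 \right)}\right) + 131 \left(-108\right) = \left(-19599 - \left(3 - \frac{\left(-54\right)^{2}}{2}\right)\right) + 131 \left(-108\right) = \left(-19599 + \left(-3 + \frac{1}{2} \cdot 2916\right)\right) - 14148 = \left(-19599 + \left(-3 + 1458\right)\right) - 14148 = \left(-19599 + 1455\right) - 14148 = -18144 - 14148 = -32292$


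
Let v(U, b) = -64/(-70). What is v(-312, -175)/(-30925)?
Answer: -32/1082375 ≈ -2.9565e-5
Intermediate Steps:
v(U, b) = 32/35 (v(U, b) = -64*(-1/70) = 32/35)
v(-312, -175)/(-30925) = (32/35)/(-30925) = (32/35)*(-1/30925) = -32/1082375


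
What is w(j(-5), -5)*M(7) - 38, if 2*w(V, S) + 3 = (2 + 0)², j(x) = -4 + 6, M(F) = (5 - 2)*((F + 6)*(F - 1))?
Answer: 79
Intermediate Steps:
M(F) = 3*(-1 + F)*(6 + F) (M(F) = 3*((6 + F)*(-1 + F)) = 3*((-1 + F)*(6 + F)) = 3*(-1 + F)*(6 + F))
j(x) = 2
w(V, S) = ½ (w(V, S) = -3/2 + (2 + 0)²/2 = -3/2 + (½)*2² = -3/2 + (½)*4 = -3/2 + 2 = ½)
w(j(-5), -5)*M(7) - 38 = (-18 + 3*7² + 15*7)/2 - 38 = (-18 + 3*49 + 105)/2 - 38 = (-18 + 147 + 105)/2 - 38 = (½)*234 - 38 = 117 - 38 = 79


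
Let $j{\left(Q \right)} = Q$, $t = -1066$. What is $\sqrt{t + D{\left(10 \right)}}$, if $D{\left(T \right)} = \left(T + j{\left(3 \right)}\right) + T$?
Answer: $i \sqrt{1043} \approx 32.296 i$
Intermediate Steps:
$D{\left(T \right)} = 3 + 2 T$ ($D{\left(T \right)} = \left(T + 3\right) + T = \left(3 + T\right) + T = 3 + 2 T$)
$\sqrt{t + D{\left(10 \right)}} = \sqrt{-1066 + \left(3 + 2 \cdot 10\right)} = \sqrt{-1066 + \left(3 + 20\right)} = \sqrt{-1066 + 23} = \sqrt{-1043} = i \sqrt{1043}$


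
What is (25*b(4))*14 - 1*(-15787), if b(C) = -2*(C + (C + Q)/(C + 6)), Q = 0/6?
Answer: 12707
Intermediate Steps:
Q = 0 (Q = 0*(1/6) = 0)
b(C) = -2*C - 2*C/(6 + C) (b(C) = -2*(C + (C + 0)/(C + 6)) = -2*(C + C/(6 + C)) = -2*C - 2*C/(6 + C))
(25*b(4))*14 - 1*(-15787) = (25*(2*4*(-7 - 1*4)/(6 + 4)))*14 - 1*(-15787) = (25*(2*4*(-7 - 4)/10))*14 + 15787 = (25*(2*4*(1/10)*(-11)))*14 + 15787 = (25*(-44/5))*14 + 15787 = -220*14 + 15787 = -3080 + 15787 = 12707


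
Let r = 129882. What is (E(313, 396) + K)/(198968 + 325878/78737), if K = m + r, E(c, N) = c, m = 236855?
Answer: 14450207925/7833234647 ≈ 1.8447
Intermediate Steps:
K = 366737 (K = 236855 + 129882 = 366737)
(E(313, 396) + K)/(198968 + 325878/78737) = (313 + 366737)/(198968 + 325878/78737) = 367050/(198968 + 325878*(1/78737)) = 367050/(198968 + 325878/78737) = 367050/(15666469294/78737) = 367050*(78737/15666469294) = 14450207925/7833234647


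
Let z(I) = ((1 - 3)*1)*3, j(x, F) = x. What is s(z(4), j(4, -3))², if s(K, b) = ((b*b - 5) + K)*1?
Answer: 25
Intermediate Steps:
z(I) = -6 (z(I) = -2*1*3 = -2*3 = -6)
s(K, b) = -5 + K + b² (s(K, b) = ((b² - 5) + K)*1 = ((-5 + b²) + K)*1 = (-5 + K + b²)*1 = -5 + K + b²)
s(z(4), j(4, -3))² = (-5 - 6 + 4²)² = (-5 - 6 + 16)² = 5² = 25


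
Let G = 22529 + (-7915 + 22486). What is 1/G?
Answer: 1/37100 ≈ 2.6954e-5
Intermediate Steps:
G = 37100 (G = 22529 + 14571 = 37100)
1/G = 1/37100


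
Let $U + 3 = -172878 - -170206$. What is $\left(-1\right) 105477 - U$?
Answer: $-102802$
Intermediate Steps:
$U = -2675$ ($U = -3 - 2672 = -2675$)
$\left(-1\right) 105477 - U = \left(-1\right) 105477 - -2675 = -105477 + 2675 = -102802$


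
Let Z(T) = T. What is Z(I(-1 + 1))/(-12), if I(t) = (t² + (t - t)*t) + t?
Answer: 0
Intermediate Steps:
I(t) = t + t² (I(t) = (t² + 0*t) + t = (t² + 0) + t = t² + t = t + t²)
Z(I(-1 + 1))/(-12) = ((-1 + 1)*(1 + (-1 + 1)))/(-12) = (0*(1 + 0))*(-1/12) = (0*1)*(-1/12) = 0*(-1/12) = 0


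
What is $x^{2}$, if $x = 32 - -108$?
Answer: $19600$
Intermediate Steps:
$x = 140$ ($x = 32 + 108 = 140$)
$x^{2} = 140^{2} = 19600$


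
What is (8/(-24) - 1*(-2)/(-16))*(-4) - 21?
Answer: -115/6 ≈ -19.167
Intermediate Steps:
(8/(-24) - 1*(-2)/(-16))*(-4) - 21 = (8*(-1/24) + 2*(-1/16))*(-4) - 21 = (-⅓ - ⅛)*(-4) - 21 = -11/24*(-4) - 21 = 11/6 - 21 = -115/6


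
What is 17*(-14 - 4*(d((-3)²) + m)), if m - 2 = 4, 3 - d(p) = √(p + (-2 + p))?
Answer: -578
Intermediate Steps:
d(p) = 3 - √(-2 + 2*p) (d(p) = 3 - √(p + (-2 + p)) = 3 - √(-2 + 2*p))
m = 6 (m = 2 + 4 = 6)
17*(-14 - 4*(d((-3)²) + m)) = 17*(-14 - 4*((3 - √(-2 + 2*(-3)²)) + 6)) = 17*(-14 - 4*((3 - √(-2 + 2*9)) + 6)) = 17*(-14 - 4*((3 - √(-2 + 18)) + 6)) = 17*(-14 - 4*((3 - √16) + 6)) = 17*(-14 - 4*((3 - 1*4) + 6)) = 17*(-14 - 4*((3 - 4) + 6)) = 17*(-14 - 4*(-1 + 6)) = 17*(-14 - 4*5) = 17*(-14 - 20) = 17*(-34) = -578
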